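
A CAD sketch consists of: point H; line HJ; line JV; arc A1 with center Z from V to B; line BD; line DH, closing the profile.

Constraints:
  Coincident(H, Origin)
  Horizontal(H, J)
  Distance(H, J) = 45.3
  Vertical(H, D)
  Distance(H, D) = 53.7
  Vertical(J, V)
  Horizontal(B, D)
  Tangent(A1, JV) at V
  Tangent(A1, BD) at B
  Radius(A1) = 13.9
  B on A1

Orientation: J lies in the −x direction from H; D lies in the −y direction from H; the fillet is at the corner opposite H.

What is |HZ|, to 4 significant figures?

50.70

HD is vertical with |HD| = 53.7 and D on the −y side, so D = (0.000, -53.70). The virtual corner opposite H is at (-45.30, -53.70). Tangency of A1 to JV means the radius ZV is perpendicular to JV and the tangent condition forces ZB to be normal to BD, with radius 13.9, so the center Z sits 13.9 in from both sides at Z = (-31.40, -39.80). Then |HZ| = |Z − H| = 50.70.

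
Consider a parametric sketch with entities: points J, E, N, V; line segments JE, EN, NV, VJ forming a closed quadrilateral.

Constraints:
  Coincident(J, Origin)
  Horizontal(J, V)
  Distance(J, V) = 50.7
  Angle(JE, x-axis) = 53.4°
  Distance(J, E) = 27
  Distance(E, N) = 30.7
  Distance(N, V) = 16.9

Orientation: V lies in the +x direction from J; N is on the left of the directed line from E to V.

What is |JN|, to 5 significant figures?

49.120

J is at the origin; JV is horizontal with |JV| = 50.7 and V in +x, so V = (50.7, 0). JE runs at 53.4° with |JE| = 27.0, so E = (16.098, 21.676). N is determined by |EN| = 30.7 and |NV| = 16.9 together: it lies at the intersection of circle(E, 30.7) and circle(V, 16.9). With |EV| = 40.831, the foot of the radical line on EV is 28.459 from E and the perpendicular offset is √(30.7² − 28.459²) = 11.513. Taking the left-of-EV solution: N = (46.328, 16.325).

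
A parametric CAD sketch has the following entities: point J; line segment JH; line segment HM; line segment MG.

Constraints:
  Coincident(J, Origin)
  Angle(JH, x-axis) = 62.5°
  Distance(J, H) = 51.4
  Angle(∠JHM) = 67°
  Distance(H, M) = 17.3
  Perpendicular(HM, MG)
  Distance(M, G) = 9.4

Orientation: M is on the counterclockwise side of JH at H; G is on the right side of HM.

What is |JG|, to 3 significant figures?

56.8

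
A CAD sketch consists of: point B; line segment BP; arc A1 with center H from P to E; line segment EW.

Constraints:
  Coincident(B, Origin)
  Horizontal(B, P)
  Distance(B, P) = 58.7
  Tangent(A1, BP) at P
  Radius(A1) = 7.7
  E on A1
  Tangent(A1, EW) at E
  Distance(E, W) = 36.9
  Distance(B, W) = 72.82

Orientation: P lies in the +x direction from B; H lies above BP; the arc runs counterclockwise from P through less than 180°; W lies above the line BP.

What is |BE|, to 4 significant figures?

66.85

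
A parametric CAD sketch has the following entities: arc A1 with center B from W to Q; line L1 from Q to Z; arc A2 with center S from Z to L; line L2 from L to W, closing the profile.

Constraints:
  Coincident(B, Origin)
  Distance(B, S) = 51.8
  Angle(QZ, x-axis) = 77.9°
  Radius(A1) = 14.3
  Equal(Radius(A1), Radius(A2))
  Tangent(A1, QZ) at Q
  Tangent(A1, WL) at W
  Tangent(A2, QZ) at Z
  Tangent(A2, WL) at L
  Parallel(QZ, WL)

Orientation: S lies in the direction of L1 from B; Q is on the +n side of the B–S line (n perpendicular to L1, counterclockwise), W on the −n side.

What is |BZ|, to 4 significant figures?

53.74

The slot axis is L1's direction at 77.9°, so u = (cos 77.9°, sin 77.9°) = (0.2096, 0.9778) and n = (−sin 77.9°, cos 77.9°) = (-0.9778, 0.2096). B is at the origin and S lies 51.8 along u from B, so S = 51.8·u = (10.86, 50.65). Tangency of A1 to both parallel lines with radius 14.3 puts Q and W at B ± 14.3·n: Q = (-13.98, 2.998), W = (13.98, -2.998). Equal radii place Z and L the same way about S: Z = S + 14.3·n = (-3.124, 53.65), L = S − 14.3·n = (24.84, 47.65). Then |BZ| = |Z − B| = 53.74.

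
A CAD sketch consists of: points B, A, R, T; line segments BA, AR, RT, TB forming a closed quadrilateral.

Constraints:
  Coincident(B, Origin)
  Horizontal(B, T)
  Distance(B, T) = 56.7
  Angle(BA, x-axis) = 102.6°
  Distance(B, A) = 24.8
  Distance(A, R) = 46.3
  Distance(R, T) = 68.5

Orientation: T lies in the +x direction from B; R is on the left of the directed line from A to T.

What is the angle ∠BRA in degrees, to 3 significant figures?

17.5°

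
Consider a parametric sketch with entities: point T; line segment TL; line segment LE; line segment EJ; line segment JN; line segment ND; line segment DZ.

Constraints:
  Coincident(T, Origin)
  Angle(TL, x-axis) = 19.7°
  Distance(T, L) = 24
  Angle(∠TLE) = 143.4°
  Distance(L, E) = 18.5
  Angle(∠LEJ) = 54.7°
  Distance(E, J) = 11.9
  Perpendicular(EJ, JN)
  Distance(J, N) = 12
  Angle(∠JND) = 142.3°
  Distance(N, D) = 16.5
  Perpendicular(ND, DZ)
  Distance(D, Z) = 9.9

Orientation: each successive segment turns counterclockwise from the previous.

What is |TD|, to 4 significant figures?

31.79

T is at the origin; TL runs at 19.7° with length 24.0, so L = (22.60, 8.090). ∠TLE = 143.4° gives LE at 56.30° from the x-axis; with |LE| = 18.5, E = (32.86, 23.48). ∠LEJ = 54.7° gives EJ at -178.4° from the x-axis; with |EJ| = 11.9, J = (20.96, 23.15). The perpendicularity gives JN at right angles to EJ, so JN runs at -88.40°; with |JN| = 12.0, N = (21.30, 11.15). ∠JND = 142.3° gives ND at -50.70° from the x-axis; with |ND| = 16.5, D = (31.75, -1.615). Then |TD| = |D − T| = 31.79.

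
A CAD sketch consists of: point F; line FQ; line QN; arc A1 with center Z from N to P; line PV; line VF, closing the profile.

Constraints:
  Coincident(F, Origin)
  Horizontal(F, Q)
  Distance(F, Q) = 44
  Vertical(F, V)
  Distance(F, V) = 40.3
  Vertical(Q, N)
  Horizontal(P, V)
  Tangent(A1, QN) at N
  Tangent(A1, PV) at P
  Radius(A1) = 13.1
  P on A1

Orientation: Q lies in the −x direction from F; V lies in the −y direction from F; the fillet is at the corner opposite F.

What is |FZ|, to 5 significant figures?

41.166

F is at the origin; F and Q share the same y with |FQ| = 44.0 and Q on the −x side, so Q = (-44.000, 0.0000). F and V share the same x with |FV| = 40.3 and V on the −y side, so V = (0.0000, -40.300). The virtual corner opposite F is at (-44.000, -40.300). Since A1 is tangent to QN there, ZN ⟂ QN and tangency of A1 to PV means the radius ZP is perpendicular to PV, with radius 13.1, so the center Z sits 13.1 in from both sides at Z = (-30.900, -27.200). Then |FZ| = |Z − F| = 41.166.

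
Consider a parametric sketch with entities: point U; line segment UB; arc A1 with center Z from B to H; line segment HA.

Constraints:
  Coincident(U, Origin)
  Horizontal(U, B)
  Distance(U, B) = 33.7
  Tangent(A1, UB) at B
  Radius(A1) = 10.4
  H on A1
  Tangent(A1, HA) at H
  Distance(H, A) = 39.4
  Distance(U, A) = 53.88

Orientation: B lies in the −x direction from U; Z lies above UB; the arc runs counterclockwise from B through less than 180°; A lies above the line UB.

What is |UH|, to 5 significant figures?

25.350

U is at the origin; UB is horizontal with |UB| = 33.7 and B on the −x side, so B = (-33.700, 0.0000). Tangency of A1 to UB means the radius ZB is perpendicular to UB, so Z = B + (0, 10.4) = (-33.700, 10.400). Since ZH ⟂ HA (tangency), |ZA| = √(10.4² + 39.4²) = 40.749 regardless of where H sits on A1. So A lies on both circle(U, 53.88) and circle(Z, 40.749); the above-UB intersection is A = (-21.666, 49.332). H is the foot of the tangent from A: H = (-23.309, 9.9663).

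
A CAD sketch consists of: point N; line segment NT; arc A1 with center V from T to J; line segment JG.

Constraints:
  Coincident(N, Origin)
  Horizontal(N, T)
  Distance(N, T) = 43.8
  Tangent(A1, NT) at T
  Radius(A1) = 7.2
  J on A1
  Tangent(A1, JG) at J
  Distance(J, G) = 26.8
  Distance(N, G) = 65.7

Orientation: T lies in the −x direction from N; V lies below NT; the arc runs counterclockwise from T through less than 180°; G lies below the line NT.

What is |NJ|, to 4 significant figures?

51.02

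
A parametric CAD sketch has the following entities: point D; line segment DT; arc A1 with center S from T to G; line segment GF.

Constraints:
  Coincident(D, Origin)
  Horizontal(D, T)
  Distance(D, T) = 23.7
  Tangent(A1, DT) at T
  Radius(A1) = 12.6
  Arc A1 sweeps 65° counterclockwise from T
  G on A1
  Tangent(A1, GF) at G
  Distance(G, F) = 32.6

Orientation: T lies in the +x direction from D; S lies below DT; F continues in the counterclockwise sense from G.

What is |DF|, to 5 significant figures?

36.851

D is at the origin; DT is horizontal with |DT| = 23.7 and T on the +x side, so T = (23.700, 0.0000). A1 meets DT tangentially, so ST is at right angles to DT, so S = T + (0, -12.6) = (23.700, -12.600). On A1, T sits at bearing 90° from S; a 65° counterclockwise sweep puts G at bearing 155°, so G = S + 12.6·(cos 155°, sin 155°) = (12.281, -7.2750). Tangency of A1 to GF means the radius SG is perpendicular to GF, so GF runs along (−sin 155°, cos 155°); with |GF| = 32.6, F = (-1.4968, -36.821). Then |DF| = |F − D| = 36.851.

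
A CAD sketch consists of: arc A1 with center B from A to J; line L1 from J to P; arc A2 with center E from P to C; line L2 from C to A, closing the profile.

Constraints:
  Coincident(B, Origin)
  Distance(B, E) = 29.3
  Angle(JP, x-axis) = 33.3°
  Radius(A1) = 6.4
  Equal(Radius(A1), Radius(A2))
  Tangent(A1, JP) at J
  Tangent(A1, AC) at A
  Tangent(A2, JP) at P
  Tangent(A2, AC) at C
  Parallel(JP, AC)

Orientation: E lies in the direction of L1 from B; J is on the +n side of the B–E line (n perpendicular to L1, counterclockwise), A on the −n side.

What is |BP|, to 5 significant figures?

29.991

The slot axis is L1's direction at 33.3°, so u = (cos 33.3°, sin 33.3°) = (0.83581, 0.54902) and n = (−sin 33.3°, cos 33.3°) = (-0.54902, 0.83581). B is at the origin and E lies 29.3 along u from B, so E = 29.3·u = (24.489, 16.086). Tangency of A1 to both parallel lines with radius 6.4 puts J and A at B ± 6.4·n: J = (-3.5137, 5.3492), A = (3.5137, -5.3492). Equal radii place P and C the same way about E: P = E + 6.4·n = (20.975, 21.436), C = E − 6.4·n = (28.003, 10.737). Then |BP| = |P − B| = 29.991.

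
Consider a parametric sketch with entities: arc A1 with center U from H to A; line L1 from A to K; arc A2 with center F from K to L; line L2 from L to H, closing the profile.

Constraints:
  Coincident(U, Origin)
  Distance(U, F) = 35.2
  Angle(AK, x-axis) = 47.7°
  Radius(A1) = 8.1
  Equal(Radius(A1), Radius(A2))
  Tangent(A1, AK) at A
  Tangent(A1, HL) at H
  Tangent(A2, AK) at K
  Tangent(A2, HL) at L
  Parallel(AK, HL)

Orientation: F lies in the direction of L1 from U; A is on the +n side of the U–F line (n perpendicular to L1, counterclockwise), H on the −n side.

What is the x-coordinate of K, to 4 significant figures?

17.70

The slot axis is L1's direction at 47.7°, so u = (cos 47.7°, sin 47.7°) = (0.6730, 0.7396) and n = (−sin 47.7°, cos 47.7°) = (-0.7396, 0.6730). U is at the origin and F lies 35.2 along u from U, so F = 35.2·u = (23.69, 26.04). Tangency of A1 to both parallel lines with radius 8.1 puts A and H at U ± 8.1·n: A = (-5.991, 5.451), H = (5.991, -5.451). Equal radii place K and L the same way about F: K = F + 8.1·n = (17.70, 31.49), L = F − 8.1·n = (29.68, 20.58). So K.x = 17.70.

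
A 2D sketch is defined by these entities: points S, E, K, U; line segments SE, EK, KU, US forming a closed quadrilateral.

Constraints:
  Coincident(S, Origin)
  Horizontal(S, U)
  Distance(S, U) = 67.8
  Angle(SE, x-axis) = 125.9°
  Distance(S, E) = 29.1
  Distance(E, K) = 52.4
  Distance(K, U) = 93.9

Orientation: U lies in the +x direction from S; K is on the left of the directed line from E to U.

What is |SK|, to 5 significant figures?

70.900

S is at the origin; S and U share the same y with |SU| = 67.8 and U in +x, so U = (67.8, 0). SE runs at 125.9° with |SE| = 29.1, so E = (-17.063, 23.572). K is determined by |EK| = 52.4 and |KU| = 93.9 together: it lies at the intersection of circle(E, 52.4) and circle(U, 93.9). With |EU| = 88.076, the foot of the radical line on EU is 9.5712 from E and the perpendicular offset is √(52.4² − 9.5712²) = 51.518. Taking the left-of-EU solution: K = (5.9467, 70.650).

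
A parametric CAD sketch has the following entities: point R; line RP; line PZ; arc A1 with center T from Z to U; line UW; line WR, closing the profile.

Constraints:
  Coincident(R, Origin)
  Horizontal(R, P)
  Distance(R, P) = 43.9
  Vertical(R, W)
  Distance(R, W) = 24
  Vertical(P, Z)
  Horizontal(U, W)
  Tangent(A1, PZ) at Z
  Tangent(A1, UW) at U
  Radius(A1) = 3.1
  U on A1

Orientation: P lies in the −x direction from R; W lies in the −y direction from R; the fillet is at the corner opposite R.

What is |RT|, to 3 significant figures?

45.8

R is at the origin; R and P share the same y with |RP| = 43.9 and P on the −x side, so P = (-43.9, 0.00). R and W share the same x with |RW| = 24.0 and W on the −y side, so W = (0.00, -24.0). The virtual corner opposite R is at (-43.9, -24.0). A1 meets PZ tangentially, so TZ is at right angles to PZ and tangency of A1 to UW means the radius TU is perpendicular to UW, with radius 3.1, so the center T sits 3.1 in from both sides at T = (-40.8, -20.9). Then |RT| = |T − R| = 45.8.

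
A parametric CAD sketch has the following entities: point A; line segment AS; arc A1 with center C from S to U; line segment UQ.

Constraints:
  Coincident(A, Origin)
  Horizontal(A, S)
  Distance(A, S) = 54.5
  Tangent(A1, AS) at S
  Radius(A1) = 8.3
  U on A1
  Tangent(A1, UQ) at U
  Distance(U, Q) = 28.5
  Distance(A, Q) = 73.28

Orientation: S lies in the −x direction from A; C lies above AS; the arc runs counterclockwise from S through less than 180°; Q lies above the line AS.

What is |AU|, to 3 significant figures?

49.3

Checks: |CU| = 8.300 ✓; ∠(CU, UQ) = 90.00° ✓; |UQ| = 28.50 ✓; |AQ| = 73.28 ✓.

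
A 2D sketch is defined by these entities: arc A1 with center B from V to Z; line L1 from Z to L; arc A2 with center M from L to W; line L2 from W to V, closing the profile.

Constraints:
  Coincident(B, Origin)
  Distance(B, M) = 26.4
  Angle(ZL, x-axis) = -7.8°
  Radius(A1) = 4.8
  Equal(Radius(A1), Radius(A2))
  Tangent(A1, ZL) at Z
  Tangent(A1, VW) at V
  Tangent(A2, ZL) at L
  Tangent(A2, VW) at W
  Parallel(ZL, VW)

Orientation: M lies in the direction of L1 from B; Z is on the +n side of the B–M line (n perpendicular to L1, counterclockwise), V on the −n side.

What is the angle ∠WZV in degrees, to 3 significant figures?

70.0°

Tangency of A1 to both parallel lines with radius 4.8 puts Z and V at B ± 4.8·n: Z = (0.651, 4.76), V = (-0.651, -4.76). Equal radii place L and W the same way about M: L = M + 4.8·n = (26.8, 1.17), W = M − 4.8·n = (25.5, -8.34). Then cos ∠WZV = ZW·ZV / (|ZW||ZV|), giving 70.0°.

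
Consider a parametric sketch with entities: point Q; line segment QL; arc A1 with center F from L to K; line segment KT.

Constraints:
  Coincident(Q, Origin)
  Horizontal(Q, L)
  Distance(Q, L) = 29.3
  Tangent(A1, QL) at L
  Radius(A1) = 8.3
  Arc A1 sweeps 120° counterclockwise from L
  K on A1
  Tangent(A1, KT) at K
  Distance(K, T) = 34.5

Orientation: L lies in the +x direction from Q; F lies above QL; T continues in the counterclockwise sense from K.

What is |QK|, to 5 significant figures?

38.554

The tangent condition forces FL to be normal to QL, so F = L + (0, 8.3) = (29.300, 8.3000). On A1, L sits at bearing -90° from F; a 120° counterclockwise sweep puts K at bearing 30°, so K = F + 8.3·(cos 30°, sin 30°) = (36.488, 12.450). Then |QK| = |K − Q| = 38.554.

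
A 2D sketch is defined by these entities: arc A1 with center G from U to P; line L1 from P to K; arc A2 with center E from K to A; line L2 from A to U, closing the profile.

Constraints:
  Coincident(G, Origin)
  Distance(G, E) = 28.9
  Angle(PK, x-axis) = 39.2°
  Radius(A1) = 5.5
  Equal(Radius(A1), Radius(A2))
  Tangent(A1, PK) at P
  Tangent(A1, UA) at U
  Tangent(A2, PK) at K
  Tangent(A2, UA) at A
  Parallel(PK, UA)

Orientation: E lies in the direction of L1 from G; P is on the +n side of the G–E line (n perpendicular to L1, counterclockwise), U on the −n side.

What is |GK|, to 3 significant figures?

29.4

The slot axis is L1's direction at 39.2°, so u = (cos 39.2°, sin 39.2°) = (0.775, 0.632) and n = (−sin 39.2°, cos 39.2°) = (-0.632, 0.775). G is at the origin and E lies 28.9 along u from G, so E = 28.9·u = (22.4, 18.3). Tangency of A1 to both parallel lines with radius 5.5 puts P and U at G ± 5.5·n: P = (-3.48, 4.26), U = (3.48, -4.26). Equal radii place K and A the same way about E: K = E + 5.5·n = (18.9, 22.5), A = E − 5.5·n = (25.9, 14.0). Then |GK| = |K − G| = 29.4.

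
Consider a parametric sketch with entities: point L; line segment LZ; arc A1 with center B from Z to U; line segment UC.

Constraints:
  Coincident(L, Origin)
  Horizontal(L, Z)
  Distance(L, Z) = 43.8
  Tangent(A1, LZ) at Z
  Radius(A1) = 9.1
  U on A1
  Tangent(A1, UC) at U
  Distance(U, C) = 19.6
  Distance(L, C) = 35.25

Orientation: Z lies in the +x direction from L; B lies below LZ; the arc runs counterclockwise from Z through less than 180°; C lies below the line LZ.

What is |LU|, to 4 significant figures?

35.99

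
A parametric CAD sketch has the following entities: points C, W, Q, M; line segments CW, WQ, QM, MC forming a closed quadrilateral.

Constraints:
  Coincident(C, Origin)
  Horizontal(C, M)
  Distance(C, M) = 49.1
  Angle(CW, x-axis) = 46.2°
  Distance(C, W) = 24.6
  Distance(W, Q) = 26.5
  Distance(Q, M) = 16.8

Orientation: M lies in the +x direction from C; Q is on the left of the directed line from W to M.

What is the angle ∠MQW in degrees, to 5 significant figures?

113.81°

C is at the origin; C and M share the same y with |CM| = 49.1 and M in +x, so M = (49.1, 0). CW runs at 46.2° with |CW| = 24.6, so W = (17.027, 17.755). Q is determined by |WQ| = 26.5 and |QM| = 16.8 together: it lies at the intersection of circle(W, 26.5) and circle(M, 16.8). With |WM| = 36.660, the foot of the radical line on WM is 24.058 from W and the perpendicular offset is √(26.5² − 24.058²) = 11.110. Taking the left-of-WM solution: Q = (43.456, 15.824).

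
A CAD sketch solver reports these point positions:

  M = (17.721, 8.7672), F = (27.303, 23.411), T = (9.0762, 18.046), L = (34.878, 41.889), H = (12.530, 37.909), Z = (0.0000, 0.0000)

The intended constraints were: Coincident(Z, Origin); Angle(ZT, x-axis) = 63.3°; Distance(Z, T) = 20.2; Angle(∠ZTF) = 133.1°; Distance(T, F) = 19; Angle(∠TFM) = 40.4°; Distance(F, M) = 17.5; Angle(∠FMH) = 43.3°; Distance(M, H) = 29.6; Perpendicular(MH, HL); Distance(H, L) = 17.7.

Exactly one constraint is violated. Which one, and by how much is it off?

Distance(H, L) = 17.7 — off by 5.00.

Z = (0.00, 0.00) ✓; ZT at 63.30° ✓; |ZT| = 20.20 ✓; ∠ZTF = 133.1° ✓; |TF| = 19.00 ✓; ∠TFM = 40.40° ✓; |FM| = 17.50 ✓; ∠FMH = 43.30° ✓; |MH| = 29.60 ✓; ∠(MH, HL) = 90.00° ✓; |HL| = 22.70 ✗.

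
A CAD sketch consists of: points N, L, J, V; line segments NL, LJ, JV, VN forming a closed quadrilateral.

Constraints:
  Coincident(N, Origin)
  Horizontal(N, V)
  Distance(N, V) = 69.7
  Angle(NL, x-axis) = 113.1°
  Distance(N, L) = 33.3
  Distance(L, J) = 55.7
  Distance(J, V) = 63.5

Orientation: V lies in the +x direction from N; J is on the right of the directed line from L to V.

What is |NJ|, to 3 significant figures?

22.4

N is at the origin; NV is horizontal with |NV| = 69.7 and V in +x, so V = (69.7, 0). NL runs at 113.1° with |NL| = 33.3, so L = (-13.1, 30.6). J is determined by |LJ| = 55.7 and |JV| = 63.5 together: it lies at the intersection of circle(L, 55.7) and circle(V, 63.5). With |LV| = 88.3, the foot of the radical line on LV is 38.9 from L and the perpendicular offset is √(55.7² − 38.9²) = 39.9. Taking the right-of-LV solution: J = (9.53, -20.3).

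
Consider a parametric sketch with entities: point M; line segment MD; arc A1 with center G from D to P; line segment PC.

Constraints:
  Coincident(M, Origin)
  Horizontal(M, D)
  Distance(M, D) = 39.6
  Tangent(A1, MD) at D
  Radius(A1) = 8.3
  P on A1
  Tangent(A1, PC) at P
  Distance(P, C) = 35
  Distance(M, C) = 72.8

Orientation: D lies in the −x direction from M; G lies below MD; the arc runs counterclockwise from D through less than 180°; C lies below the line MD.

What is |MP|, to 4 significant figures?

47.03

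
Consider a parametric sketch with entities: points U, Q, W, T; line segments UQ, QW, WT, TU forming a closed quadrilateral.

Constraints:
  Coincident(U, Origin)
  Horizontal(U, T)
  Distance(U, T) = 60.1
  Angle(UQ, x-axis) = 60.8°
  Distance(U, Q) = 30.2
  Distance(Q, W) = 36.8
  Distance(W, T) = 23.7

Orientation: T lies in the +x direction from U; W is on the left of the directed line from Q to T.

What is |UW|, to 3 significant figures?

55.8

Checks: |QW| = 36.80 ✓; |WT| = 23.70 ✓.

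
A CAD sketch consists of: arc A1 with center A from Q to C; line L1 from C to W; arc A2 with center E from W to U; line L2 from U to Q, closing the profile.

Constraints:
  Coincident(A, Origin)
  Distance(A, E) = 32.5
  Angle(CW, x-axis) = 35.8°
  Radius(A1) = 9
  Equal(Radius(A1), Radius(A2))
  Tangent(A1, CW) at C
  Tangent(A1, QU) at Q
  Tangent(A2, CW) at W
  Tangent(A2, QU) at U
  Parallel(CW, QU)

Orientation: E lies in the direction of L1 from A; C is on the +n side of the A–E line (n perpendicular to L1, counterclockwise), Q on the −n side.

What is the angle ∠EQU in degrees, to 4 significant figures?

15.48°

Tangency of A1 to both parallel lines with radius 9.0 puts C and Q at A ± 9.0·n: C = (-5.265, 7.300), Q = (5.265, -7.300). Equal radii place W and U the same way about E: W = E + 9.0·n = (21.09, 26.31), U = E − 9.0·n = (31.62, 11.71). Then cos ∠EQU = QE·QU / (|QE||QU|), giving 15.48°.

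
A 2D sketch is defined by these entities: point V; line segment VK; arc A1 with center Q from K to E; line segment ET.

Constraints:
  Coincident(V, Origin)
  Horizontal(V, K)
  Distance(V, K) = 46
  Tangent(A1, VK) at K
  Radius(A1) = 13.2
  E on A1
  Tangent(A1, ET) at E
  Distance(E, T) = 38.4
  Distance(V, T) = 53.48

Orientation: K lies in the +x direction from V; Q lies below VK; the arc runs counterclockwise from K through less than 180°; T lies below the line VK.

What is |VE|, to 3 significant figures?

34.7

Checks: ∠(QK, KV) = 90.00° ✓; |QE| = 13.20 ✓; ∠(QE, ET) = 90.00° ✓; |ET| = 38.40 ✓; |VT| = 53.48 ✓.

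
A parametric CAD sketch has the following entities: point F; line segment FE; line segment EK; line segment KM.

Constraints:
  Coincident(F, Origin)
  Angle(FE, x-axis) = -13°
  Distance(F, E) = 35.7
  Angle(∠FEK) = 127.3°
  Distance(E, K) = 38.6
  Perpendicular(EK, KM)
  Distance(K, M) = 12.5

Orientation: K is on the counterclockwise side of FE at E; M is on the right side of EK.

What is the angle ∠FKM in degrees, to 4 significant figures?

115.2°

F is at the origin; FE runs at -13.0° with length 35.7, so E = 35.7·(cos -13.0°, sin -13.0°) = (34.79, -8.031). ∠FEK = 127.3°, so EK runs at -13.0° + (180° − 127.3°) = 39.70° from the x-axis; with |EK| = 38.6, K = E + 38.6·(cos 39.70°, sin 39.70°) = (64.48, 16.63). The perpendicularity gives KM at right angles to EK; with |KM| = 12.5 on the right of EK, M = K + 12.5·(0.6388, -0.7694) = (72.47, 7.008). Then cos ∠FKM = KF·KM / (|KF||KM|), giving 115.2°.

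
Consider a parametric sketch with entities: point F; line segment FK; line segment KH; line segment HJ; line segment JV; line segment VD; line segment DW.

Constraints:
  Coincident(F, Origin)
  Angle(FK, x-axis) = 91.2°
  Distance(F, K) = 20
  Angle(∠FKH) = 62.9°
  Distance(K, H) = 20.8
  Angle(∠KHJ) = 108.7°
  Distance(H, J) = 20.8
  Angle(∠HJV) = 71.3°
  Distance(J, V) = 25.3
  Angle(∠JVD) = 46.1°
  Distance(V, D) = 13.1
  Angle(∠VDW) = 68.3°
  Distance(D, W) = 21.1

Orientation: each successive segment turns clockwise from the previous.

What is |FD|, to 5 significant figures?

7.8396

F is at the origin; FK runs at 91.2° with length 20.0, so K = (-0.41885, 19.996). ∠FKH = 62.9° gives KH at -25.900° from the x-axis; with |KH| = 20.8, H = (18.292, 10.910). ∠KHJ = 108.7° gives HJ at -97.200° from the x-axis; with |HJ| = 20.8, J = (15.685, -9.7258). ∠HJV = 71.3° gives JV at 154.10° from the x-axis; with |JV| = 25.3, V = (-7.0738, 1.3252). ∠JVD = 46.1° gives VD at 20.200° from the x-axis; with |VD| = 13.1, D = (5.2205, 5.8486). Then |FD| = |D − F| = 7.8396.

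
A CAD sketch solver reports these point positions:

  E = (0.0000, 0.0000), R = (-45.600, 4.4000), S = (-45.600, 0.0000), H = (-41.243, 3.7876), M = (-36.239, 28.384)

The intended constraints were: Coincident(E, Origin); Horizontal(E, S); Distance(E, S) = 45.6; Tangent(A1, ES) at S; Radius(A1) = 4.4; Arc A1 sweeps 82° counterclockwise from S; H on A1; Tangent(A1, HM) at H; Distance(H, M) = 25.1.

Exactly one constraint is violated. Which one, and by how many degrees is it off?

Tangent(A1, HM) at H — off by 3.50°.

E = (0.00, 0.00) ✓; E.y = 0.00, S.y = 0.00 ✓; |ES| = 45.60 ✓; ∠(RS, SE) = 90.00° ✓; |RS| = 4.400 ✓; bearing(R→H) − bearing(R→S) = 82.00° ✓; |RH| = 4.400 ✓; ∠(RH, HM) = 93.50° ✗; |HM| = 25.10 ✓.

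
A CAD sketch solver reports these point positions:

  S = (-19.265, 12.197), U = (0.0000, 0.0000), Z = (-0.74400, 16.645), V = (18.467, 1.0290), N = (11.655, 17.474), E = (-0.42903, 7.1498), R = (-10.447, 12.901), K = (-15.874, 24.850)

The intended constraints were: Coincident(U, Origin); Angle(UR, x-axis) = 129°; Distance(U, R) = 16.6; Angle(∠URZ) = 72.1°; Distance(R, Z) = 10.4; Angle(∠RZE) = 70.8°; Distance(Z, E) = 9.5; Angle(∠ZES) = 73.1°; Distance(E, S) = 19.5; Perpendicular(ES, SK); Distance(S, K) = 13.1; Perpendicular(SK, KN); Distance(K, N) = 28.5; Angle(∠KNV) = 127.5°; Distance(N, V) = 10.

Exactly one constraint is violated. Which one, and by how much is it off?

Distance(N, V) = 10 — off by 7.80.

U = (0.00, 0.00) ✓; UR at 129.0° ✓; |UR| = 16.60 ✓; ∠URZ = 72.10° ✓; |RZ| = 10.40 ✓; ∠RZE = 70.80° ✓; |ZE| = 9.500 ✓; ∠ZES = 73.10° ✓; |ES| = 19.50 ✓; ∠(ES, SK) = 90.00° ✓; |SK| = 13.10 ✓; ∠(SK, KN) = 90.00° ✓; |KN| = 28.50 ✓; ∠KNV = 127.5° ✓; |NV| = 17.80 ✗.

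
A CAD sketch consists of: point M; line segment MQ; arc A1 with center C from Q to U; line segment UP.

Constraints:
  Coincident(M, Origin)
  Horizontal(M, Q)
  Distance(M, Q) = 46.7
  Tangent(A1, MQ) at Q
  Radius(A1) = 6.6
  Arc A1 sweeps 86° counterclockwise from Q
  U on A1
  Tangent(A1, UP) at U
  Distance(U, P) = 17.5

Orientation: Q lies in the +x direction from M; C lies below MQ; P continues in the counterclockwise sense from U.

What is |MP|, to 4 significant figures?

45.49

M is at the origin; M and Q share the same y with |MQ| = 46.7 and Q on the +x side, so Q = (46.70, 0.000). The tangent condition forces CQ to be normal to MQ, so C = Q + (0, -6.6) = (46.70, -6.600). On A1, Q sits at bearing 90° from C; an 86° counterclockwise sweep puts U at bearing 176°, so U = C + 6.6·(cos 176°, sin 176°) = (40.12, -6.140). Tangency of A1 to UP means the radius CU is perpendicular to UP, so UP runs along (−sin 176°, cos 176°); with |UP| = 17.5, P = (38.90, -23.60). Then |MP| = |P − M| = 45.49.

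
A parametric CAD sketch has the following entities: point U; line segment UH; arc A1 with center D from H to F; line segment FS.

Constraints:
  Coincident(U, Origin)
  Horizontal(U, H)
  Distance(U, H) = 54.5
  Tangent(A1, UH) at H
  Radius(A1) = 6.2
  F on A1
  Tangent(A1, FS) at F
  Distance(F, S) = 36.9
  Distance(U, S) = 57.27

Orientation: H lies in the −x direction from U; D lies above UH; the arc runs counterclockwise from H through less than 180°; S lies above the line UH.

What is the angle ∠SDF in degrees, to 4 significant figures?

80.46°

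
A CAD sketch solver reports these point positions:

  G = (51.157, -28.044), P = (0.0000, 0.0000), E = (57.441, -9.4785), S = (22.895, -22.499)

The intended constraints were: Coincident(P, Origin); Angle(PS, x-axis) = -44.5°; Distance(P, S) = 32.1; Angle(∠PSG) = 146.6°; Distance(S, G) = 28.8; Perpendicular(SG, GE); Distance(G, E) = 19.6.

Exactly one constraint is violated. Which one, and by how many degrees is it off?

Perpendicular(SG, GE) — off by 7.60°.

P = (0.00, 0.00) ✓; PS at -44.50° ✓; |PS| = 32.10 ✓; ∠PSG = 146.6° ✓; |SG| = 28.80 ✓; ∠(SG, GE) = 82.40° ✗; |GE| = 19.60 ✓.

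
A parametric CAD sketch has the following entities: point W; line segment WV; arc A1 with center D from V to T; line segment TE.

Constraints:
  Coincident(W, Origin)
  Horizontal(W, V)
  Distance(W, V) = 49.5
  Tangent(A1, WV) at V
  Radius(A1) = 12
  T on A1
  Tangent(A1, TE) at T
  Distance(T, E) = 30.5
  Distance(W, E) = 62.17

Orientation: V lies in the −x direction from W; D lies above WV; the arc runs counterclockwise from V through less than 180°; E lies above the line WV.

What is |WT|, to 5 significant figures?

40.361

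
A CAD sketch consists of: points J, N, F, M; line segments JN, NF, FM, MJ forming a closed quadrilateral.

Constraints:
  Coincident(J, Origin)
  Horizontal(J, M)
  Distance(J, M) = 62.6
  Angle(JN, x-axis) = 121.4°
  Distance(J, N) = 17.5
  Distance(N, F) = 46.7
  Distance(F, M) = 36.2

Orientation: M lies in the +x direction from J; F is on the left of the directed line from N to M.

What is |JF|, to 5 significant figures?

44.250

Checks: |NF| = 46.70 ✓; |FM| = 36.20 ✓.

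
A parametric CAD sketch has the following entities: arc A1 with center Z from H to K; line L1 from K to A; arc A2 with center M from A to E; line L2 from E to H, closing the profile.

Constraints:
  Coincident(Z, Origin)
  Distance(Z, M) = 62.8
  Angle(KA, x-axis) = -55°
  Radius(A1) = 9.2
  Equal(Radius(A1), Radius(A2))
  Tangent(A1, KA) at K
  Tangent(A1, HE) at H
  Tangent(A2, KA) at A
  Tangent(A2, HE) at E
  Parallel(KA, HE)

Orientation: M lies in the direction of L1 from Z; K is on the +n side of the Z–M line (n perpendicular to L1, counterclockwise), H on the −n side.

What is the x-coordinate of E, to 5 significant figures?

28.484

The slot axis is L1's direction at -55.0°, so u = (cos -55.0°, sin -55.0°) = (0.57358, -0.81915) and n = (−sin -55.0°, cos -55.0°) = (0.81915, 0.57358). Z is at the origin and M lies 62.8 along u from Z, so M = 62.8·u = (36.021, -51.443). Tangency of A1 to both parallel lines with radius 9.2 puts K and H at Z ± 9.2·n: K = (7.5362, 5.2769), H = (-7.5362, -5.2769). Equal radii place A and E the same way about M: A = M + 9.2·n = (43.557, -46.166), E = M − 9.2·n = (28.484, -56.720). So E.x = 28.484.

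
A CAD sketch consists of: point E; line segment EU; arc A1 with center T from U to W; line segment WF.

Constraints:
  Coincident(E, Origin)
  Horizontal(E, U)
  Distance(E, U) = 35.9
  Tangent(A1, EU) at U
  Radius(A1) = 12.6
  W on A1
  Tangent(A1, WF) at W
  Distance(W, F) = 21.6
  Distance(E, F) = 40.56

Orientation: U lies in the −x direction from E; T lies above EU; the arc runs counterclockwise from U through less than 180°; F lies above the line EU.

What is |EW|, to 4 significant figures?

26.28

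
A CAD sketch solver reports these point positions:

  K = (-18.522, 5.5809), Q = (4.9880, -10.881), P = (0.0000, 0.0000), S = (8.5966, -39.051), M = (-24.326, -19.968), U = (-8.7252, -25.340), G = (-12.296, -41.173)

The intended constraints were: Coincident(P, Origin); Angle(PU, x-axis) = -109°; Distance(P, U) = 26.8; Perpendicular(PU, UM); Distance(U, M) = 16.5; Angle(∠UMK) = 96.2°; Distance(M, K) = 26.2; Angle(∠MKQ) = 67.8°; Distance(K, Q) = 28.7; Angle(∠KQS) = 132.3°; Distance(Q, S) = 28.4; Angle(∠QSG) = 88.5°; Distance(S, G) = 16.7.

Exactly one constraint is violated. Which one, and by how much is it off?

Distance(S, G) = 16.7 — off by 4.30.

P = (0.00, 0.00) ✓; PU at -109.0° ✓; |PU| = 26.80 ✓; ∠(PU, UM) = 90.00° ✓; |UM| = 16.50 ✓; ∠UMK = 96.20° ✓; |MK| = 26.20 ✓; ∠MKQ = 67.80° ✓; |KQ| = 28.70 ✓; ∠KQS = 132.3° ✓; |QS| = 28.40 ✓; ∠QSG = 88.50° ✓; |SG| = 21.00 ✗.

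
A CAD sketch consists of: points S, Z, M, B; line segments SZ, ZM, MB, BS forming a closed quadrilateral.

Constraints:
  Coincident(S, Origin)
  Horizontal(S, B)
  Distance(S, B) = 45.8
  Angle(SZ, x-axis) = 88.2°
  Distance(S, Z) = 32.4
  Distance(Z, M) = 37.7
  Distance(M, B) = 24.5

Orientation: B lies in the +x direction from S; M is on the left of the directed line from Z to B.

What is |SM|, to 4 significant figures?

44.07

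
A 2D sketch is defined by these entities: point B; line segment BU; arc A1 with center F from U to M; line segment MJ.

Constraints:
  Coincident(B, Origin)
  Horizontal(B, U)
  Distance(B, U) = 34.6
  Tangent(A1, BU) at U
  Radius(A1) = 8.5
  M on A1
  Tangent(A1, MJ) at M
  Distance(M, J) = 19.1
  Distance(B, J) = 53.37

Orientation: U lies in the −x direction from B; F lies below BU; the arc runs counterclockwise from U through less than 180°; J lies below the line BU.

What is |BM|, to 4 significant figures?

43.43

Checks: |FM| = 8.500 ✓; ∠(FM, MJ) = 90.00° ✓; |MJ| = 19.10 ✓; |BJ| = 53.37 ✓.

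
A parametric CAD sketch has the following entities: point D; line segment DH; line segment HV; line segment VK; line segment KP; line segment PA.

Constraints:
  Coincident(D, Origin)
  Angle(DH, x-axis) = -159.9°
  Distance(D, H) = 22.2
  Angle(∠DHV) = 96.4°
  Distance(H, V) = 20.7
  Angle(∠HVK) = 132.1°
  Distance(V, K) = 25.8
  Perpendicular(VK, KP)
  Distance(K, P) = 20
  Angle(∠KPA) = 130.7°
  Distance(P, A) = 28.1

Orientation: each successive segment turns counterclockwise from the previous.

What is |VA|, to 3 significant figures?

38.6

D is at the origin; DH runs at -159.9° with length 22.2, so H = (-20.8, -7.63). ∠DHV = 96.4° gives HV at -76.3° from the x-axis; with |HV| = 20.7, V = (-15.9, -27.7). ∠HVK = 132.1° gives VK at -28.4° from the x-axis; with |VK| = 25.8, K = (6.75, -40.0). VK ⟂ KP, so KP runs at 61.6°; with |KP| = 20.0, P = (16.3, -22.4). ∠KPA = 130.7° gives PA at 111° from the x-axis; with |PA| = 28.1, A = (6.24, 3.83). Then |VA| = |A − V| = 38.6.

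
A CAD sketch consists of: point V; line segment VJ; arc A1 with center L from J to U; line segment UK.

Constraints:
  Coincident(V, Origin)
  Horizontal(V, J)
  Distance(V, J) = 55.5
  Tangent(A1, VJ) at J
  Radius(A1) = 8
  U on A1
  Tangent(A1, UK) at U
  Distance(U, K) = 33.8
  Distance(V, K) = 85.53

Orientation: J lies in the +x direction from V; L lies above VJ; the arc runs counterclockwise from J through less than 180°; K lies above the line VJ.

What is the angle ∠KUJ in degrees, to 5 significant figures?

149.02°

Checks: |LU| = 8.000 ✓; ∠(LU, UK) = 90.00° ✓; |UK| = 33.80 ✓; |VK| = 85.53 ✓.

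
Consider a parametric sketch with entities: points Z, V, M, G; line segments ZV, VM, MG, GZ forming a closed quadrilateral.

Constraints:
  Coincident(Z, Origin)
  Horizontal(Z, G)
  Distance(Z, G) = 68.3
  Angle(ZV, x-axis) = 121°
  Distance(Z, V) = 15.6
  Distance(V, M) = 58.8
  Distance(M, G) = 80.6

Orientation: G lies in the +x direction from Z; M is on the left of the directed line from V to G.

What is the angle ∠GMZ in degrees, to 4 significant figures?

53.93°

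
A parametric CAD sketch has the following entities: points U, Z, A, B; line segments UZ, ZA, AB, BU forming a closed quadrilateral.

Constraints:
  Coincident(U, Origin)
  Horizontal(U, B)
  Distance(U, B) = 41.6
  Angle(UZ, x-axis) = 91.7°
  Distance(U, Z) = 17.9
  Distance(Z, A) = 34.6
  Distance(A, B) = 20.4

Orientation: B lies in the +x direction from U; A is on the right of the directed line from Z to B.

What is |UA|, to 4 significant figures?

24.00

Checks: UZ at 91.70° ✓; |ZA| = 34.60 ✓; |AB| = 20.40 ✓.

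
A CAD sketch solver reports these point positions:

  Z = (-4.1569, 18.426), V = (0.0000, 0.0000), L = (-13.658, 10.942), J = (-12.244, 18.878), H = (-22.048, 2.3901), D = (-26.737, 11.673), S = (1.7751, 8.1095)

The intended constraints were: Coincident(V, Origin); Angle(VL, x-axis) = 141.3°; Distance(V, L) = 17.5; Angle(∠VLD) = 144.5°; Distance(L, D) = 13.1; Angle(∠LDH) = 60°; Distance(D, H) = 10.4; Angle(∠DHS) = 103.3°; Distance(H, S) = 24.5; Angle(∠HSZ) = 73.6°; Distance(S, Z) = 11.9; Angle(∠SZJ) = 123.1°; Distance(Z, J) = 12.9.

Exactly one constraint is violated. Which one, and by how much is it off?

Distance(Z, J) = 12.9 — off by 4.80.

V = (0.00, 0.00) ✓; VL at 141.3° ✓; |VL| = 17.50 ✓; ∠VLD = 144.5° ✓; |LD| = 13.10 ✓; ∠LDH = 60.00° ✓; |DH| = 10.40 ✓; ∠DHS = 103.3° ✓; |HS| = 24.50 ✓; ∠HSZ = 73.60° ✓; |SZ| = 11.90 ✓; ∠SZJ = 123.1° ✓; |ZJ| = 8.100 ✗.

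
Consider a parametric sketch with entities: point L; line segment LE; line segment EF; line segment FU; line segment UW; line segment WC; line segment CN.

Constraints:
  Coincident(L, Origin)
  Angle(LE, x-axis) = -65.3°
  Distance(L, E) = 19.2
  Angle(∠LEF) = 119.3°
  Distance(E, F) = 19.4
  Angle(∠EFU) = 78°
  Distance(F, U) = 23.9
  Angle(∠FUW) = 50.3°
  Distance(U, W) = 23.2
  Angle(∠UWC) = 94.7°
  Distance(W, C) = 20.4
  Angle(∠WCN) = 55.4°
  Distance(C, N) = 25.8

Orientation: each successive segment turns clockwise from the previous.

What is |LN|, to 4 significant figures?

28.14

L is at the origin; LE runs at -65.3° with length 19.2, so E = (8.023, -17.44). ∠LEF = 119.3° gives EF at -126.0° from the x-axis; with |EF| = 19.4, F = (-3.380, -33.14). ∠EFU = 78.0° gives FU at 132.0° from the x-axis; with |FU| = 23.9, U = (-19.37, -15.38). ∠FUW = 50.3° gives UW at 2.300° from the x-axis; with |UW| = 23.2, W = (3.809, -14.45). ∠UWC = 94.7° gives WC at -83.00° from the x-axis; with |WC| = 20.4, C = (6.295, -34.69). ∠WCN = 55.4° gives CN at 152.4° from the x-axis; with |CN| = 25.8, N = (-16.57, -22.74). Then |LN| = |N − L| = 28.14.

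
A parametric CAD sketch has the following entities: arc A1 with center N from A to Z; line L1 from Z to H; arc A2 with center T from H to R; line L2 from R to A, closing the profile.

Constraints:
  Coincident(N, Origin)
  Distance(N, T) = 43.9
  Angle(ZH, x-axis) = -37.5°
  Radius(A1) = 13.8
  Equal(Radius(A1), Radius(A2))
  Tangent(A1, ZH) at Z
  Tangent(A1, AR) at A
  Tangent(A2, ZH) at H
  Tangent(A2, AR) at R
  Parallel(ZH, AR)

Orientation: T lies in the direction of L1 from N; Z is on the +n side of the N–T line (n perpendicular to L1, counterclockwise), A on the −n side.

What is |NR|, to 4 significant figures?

46.02

The slot axis is L1's direction at -37.5°, so u = (cos -37.5°, sin -37.5°) = (0.7934, -0.6088) and n = (−sin -37.5°, cos -37.5°) = (0.6088, 0.7934). N is at the origin and T lies 43.9 along u from N, so T = 43.9·u = (34.83, -26.72). Tangency of A1 to both parallel lines with radius 13.8 puts Z and A at N ± 13.8·n: Z = (8.401, 10.95), A = (-8.401, -10.95). Equal radii place H and R the same way about T: H = T + 13.8·n = (43.23, -15.78), R = T − 13.8·n = (26.43, -37.67). Then |NR| = |R − N| = 46.02.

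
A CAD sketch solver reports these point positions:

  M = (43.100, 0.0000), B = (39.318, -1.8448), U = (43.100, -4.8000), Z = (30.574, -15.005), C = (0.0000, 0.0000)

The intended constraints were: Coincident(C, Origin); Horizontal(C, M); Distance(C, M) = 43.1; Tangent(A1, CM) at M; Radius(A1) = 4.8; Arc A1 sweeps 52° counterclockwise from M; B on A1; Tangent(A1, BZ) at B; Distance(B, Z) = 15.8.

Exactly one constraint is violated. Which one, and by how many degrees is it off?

Tangent(A1, BZ) at B — off by 4.40°.

C = (0.00, 0.00) ✓; C.y = 0.00, M.y = 0.00 ✓; |CM| = 43.10 ✓; ∠(UM, MC) = 90.00° ✓; |UM| = 4.800 ✓; bearing(U→B) − bearing(U→M) = 52.00° ✓; |UB| = 4.800 ✓; ∠(UB, BZ) = 85.60° ✗; |BZ| = 15.80 ✓.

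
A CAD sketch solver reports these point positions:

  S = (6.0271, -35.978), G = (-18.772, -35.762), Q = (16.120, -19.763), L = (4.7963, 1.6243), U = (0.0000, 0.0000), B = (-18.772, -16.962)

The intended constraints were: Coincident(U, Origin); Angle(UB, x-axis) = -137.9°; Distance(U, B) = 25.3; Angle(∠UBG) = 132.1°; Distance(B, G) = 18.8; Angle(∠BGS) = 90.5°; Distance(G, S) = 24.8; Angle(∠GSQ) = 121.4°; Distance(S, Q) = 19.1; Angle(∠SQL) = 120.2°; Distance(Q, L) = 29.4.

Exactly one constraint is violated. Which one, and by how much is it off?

Distance(Q, L) = 29.4 — off by 5.20.

U = (0.00, 0.00) ✓; UB at -137.9° ✓; |UB| = 25.30 ✓; ∠UBG = 132.1° ✓; |BG| = 18.80 ✓; ∠BGS = 90.50° ✓; |GS| = 24.80 ✓; ∠GSQ = 121.4° ✓; |SQ| = 19.10 ✓; ∠SQL = 120.2° ✓; |QL| = 24.20 ✗.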